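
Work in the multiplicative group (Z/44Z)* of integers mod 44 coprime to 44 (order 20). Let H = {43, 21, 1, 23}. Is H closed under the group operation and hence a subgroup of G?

Yes

|H| = 4 divides |G| = 20, consistent with Lagrange.
H contains the identity, every element's inverse is in H, and H is closed under ·: it is a subgroup.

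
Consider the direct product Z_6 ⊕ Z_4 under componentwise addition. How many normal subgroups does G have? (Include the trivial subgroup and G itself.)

16

G is abelian, so every subgroup is normal.
G has 16 subgroups in total, hence 16 normal subgroups.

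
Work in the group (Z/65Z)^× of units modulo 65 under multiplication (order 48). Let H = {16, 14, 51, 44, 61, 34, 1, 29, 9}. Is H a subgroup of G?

|H| = 9 does not divide |G| = 48, so by Lagrange H is not a subgroup.

No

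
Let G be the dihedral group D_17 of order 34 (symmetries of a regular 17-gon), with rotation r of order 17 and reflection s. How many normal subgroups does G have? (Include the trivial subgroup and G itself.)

G has 20 subgroups. Checking conjugation-invariance by order — order 1: 1/1 normal; order 2: 0/17 normal; order 17: 1/1 normal; order 34: 1/1 normal.
Total normal subgroups: 3.

3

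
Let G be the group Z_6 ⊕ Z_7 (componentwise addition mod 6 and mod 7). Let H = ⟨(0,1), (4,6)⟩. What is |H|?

|⟨(0,1)⟩| = 7 and |⟨(4,6)⟩| = 21, so |H| is a multiple of lcm(7, 21) = 21 and divides |G| = 42.
Closing under the operation: H = {(0,0), (0,1), (0,2), (0,3), (0,4), (0,5), (0,6), (2,0), (2,1), (2,2), (2,3), (2,4), (2,5), (2,6), (4,0), (4,1), (4,2), (4,3), (4,4), (4,5), (4,6)}, so |H| = 21.

21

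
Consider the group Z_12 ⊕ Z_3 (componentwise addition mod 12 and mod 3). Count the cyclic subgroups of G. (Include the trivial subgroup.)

Group the elements of G by the cyclic subgroup they generate; each cyclic subgroup of order d accounts for φ(d) elements.
Cyclic subgroups by order — order 1: 1; order 2: 1; order 3: 4; order 4: 1; order 6: 4; order 12: 4.
Total: 15.

15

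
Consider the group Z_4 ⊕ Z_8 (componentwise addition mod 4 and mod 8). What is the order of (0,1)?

8

The order of (0,1) in Z_4 × Z_8 is lcm(ord(0) in Z_4, ord(1) in Z_8).
ord(0) = 1 and ord(1) = 8, so |⟨(0,1)⟩| = lcm(1, 8) = 8.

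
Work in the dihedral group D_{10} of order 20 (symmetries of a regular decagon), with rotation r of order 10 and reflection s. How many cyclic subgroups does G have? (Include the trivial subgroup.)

14

A cyclic subgroup of order d is generated by each of its φ(d) elements of order d, so the cyclic subgroups of order d number (#elements of order d)/φ(d).
Cyclic subgroups by order — order 1: 1; order 2: 11; order 5: 1; order 10: 1.
Total: 14.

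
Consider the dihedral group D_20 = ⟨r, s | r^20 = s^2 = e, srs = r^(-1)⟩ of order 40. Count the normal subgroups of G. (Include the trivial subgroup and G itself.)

9

G has 48 subgroups. Checking conjugation-invariance by order — order 1: 1/1 normal; order 2: 1/21 normal; order 4: 1/11 normal; order 5: 1/1 normal; order 8: 0/5 normal; order 10: 1/5 normal; order 20: 3/3 normal; order 40: 1/1 normal.
Total normal subgroups: 9.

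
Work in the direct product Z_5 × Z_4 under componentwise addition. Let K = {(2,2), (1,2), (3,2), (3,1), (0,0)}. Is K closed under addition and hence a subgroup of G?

(1,2) ∈ K but its inverse (4,2) ∉ K, so K is not a subgroup.

No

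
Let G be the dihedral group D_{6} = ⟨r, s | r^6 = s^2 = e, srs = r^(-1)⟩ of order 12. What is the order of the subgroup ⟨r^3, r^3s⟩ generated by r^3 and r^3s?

|⟨r^3⟩| = 2 and |⟨r^3s⟩| = 2, so |H| is a multiple of lcm(2, 2) = 2 and divides |G| = 12.
Closing under the operation: H = {e, r^3, s, r^3s}, so |H| = 4.

4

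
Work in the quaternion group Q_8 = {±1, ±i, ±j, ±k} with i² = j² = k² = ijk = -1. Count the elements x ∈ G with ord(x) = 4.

6

The elements of order 4 are: i, -i, j, -j, k, -k.
That's 6.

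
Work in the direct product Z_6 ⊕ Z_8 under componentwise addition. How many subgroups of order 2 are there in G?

|G| = 48 and 2 | 48, so subgroups of order 2 are possible by Lagrange.
The subgroups of order 2 are: {(0,0), (0,4)}; {(0,0), (3,0)}; {(0,0), (3,4)}.
So G has 3 subgroups of order 2.

3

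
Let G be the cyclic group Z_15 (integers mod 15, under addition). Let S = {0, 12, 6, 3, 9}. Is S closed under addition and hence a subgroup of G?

Yes

|S| = 5 divides |G| = 15, consistent with Lagrange.
S contains the identity, every element's inverse is in S, and S is closed under +: it is a subgroup.
In fact S = ⟨3⟩.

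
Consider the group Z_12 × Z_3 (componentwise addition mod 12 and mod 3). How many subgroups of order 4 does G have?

1

|G| = 36 and 4 | 36, so subgroups of order 4 are possible by Lagrange.
The subgroups of order 4 are: {(0,0), (3,0), (6,0), (9,0)}.
So G has 1 subgroup of order 4.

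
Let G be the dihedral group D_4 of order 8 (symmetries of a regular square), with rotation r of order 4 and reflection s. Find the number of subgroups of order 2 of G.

5

|G| = 8 and 2 | 8, so subgroups of order 2 are possible by Lagrange.
The subgroups of order 2 are: {e, r^2}; {e, r^2s}; {e, r^3s}; {e, rs}; … (5 in all).
So G has 5 subgroups of order 2.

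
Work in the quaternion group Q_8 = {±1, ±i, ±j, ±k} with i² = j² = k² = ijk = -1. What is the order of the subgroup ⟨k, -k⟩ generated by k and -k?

4

|⟨k⟩| = 4 and |⟨-k⟩| = 4, so |H| is a multiple of lcm(4, 4) = 4 and divides |G| = 8.
Closing under the operation: H = {1, -1, k, -k}, so |H| = 4.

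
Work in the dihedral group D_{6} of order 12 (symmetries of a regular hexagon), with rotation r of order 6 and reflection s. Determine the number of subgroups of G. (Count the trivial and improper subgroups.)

16

|G| = 12, so by Lagrange every subgroup order divides 12. Divisors: 1, 2, 3, 4, 6, 12.
Subgroups by order — order 1: 1; order 2: 7; order 3: 1; order 4: 3; order 6: 3; order 12: 1.
Total: 1 + 7 + 1 + 3 + 3 + 1 = 16.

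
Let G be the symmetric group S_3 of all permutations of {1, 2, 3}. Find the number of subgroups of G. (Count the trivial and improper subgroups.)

6

|G| = 6, so by Lagrange every subgroup order divides 6. Divisors: 1, 2, 3, 6.
Subgroups by order — order 1: 1; order 2: 3; order 3: 1; order 6: 1.
Total: 1 + 3 + 1 + 1 = 6.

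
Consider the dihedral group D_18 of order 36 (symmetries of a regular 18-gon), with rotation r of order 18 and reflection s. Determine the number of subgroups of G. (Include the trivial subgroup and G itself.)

45

|G| = 36, so by Lagrange every subgroup order divides 36. Divisors: 1, 2, 3, 4, 6, 9, 12, 18, 36.
Subgroups by order — order 1: 1; order 2: 19; order 3: 1; order 4: 9; order 6: 7; order 9: 1; order 12: 3; order 18: 3; order 36: 1.
Total: 1 + 19 + 1 + 9 + 7 + 1 + 3 + 3 + 1 = 45.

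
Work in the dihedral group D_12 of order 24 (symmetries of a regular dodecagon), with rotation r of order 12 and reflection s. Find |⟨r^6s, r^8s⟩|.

|⟨r^6s⟩| = 2 and |⟨r^8s⟩| = 2, so |H| is a multiple of lcm(2, 2) = 2 and divides |G| = 24.
Closing under the operation: H = {e, r^2, r^4, r^6, r^8, r^10, s, r^2s, r^4s, r^6s, r^8s, r^10s}, so |H| = 12.

12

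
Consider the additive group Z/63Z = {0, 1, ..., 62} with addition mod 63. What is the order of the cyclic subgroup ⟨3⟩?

In Z/63Z, the order of an element a is n/gcd(a, n).
gcd(3, 63) = 3, so |⟨3⟩| = 63/3 = 21.

21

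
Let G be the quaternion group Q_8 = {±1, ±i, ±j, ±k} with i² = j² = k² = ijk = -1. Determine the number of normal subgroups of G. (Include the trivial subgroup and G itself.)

G has 6 subgroups. Checking conjugation-invariance by order — order 1: 1/1 normal; order 2: 1/1 normal; order 4: 3/3 normal; order 8: 1/1 normal.
Total normal subgroups: 6.

6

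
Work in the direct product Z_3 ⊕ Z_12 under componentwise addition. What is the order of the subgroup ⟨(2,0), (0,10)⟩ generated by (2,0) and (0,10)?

|⟨(2,0)⟩| = 3 and |⟨(0,10)⟩| = 6, so |H| is a multiple of lcm(3, 6) = 6 and divides |G| = 36.
Closing under the operation: H = {(0,0), (0,2), (0,4), (0,6), (0,8), (0,10), (1,0), (1,2), (1,4), (1,6), (1,8), (1,10), (2,0), (2,2), (2,4), (2,6), (2,8), (2,10)}, so |H| = 18.

18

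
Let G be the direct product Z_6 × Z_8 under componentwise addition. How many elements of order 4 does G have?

An element (a,b) has order lcm(ord(a), ord(b)); count pairs with lcm equal to 4.
Enumerating gives 4 such elements.

4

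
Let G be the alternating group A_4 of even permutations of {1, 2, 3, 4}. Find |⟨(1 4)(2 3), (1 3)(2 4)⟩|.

|⟨(1 4)(2 3)⟩| = 2 and |⟨(1 3)(2 4)⟩| = 2, so |H| is a multiple of lcm(2, 2) = 2 and divides |G| = 12.
Closing under the operation: H = {e, (1 2)(3 4), (1 3)(2 4), (1 4)(2 3)}, so |H| = 4.

4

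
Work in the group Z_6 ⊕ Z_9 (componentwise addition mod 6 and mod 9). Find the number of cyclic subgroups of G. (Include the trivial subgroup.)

Group the elements of G by the cyclic subgroup they generate; each cyclic subgroup of order d accounts for φ(d) elements.
Cyclic subgroups by order — order 1: 1; order 2: 1; order 3: 4; order 6: 4; order 9: 3; order 18: 3.
Total: 16.

16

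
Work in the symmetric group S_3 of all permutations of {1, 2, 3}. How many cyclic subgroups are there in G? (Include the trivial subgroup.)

Group the elements of G by the cyclic subgroup they generate; each cyclic subgroup of order d accounts for φ(d) elements.
Cyclic subgroups by order — order 1: 1; order 2: 3; order 3: 1.
Total: 5.

5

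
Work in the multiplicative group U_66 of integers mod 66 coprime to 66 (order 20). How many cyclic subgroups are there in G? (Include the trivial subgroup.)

Group the elements of G by the cyclic subgroup they generate; each cyclic subgroup of order d accounts for φ(d) elements.
Cyclic subgroups by order — order 1: 1; order 2: 3; order 5: 1; order 10: 3.
Total: 8.

8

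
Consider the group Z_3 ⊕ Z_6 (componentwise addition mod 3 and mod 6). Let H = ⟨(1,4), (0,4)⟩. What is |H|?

9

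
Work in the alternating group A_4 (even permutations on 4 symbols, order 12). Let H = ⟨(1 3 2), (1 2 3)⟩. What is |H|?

|⟨(1 3 2)⟩| = 3 and |⟨(1 2 3)⟩| = 3, so |H| is a multiple of lcm(3, 3) = 3 and divides |G| = 12.
Closing under the operation: H = {e, (1 2 3), (1 3 2)}, so |H| = 3.

3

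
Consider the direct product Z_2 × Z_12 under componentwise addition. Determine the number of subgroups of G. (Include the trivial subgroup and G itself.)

16

|G| = 24, so by Lagrange every subgroup order divides 24. Divisors: 1, 2, 3, 4, 6, 8, 12, 24.
Subgroups by order — order 1: 1; order 2: 3; order 3: 1; order 4: 3; order 6: 3; order 8: 1; order 12: 3; order 24: 1.
Total: 1 + 3 + 1 + 3 + 3 + 1 + 3 + 1 = 16.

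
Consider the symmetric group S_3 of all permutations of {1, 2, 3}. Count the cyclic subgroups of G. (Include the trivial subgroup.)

5

A cyclic subgroup of order d is generated by each of its φ(d) elements of order d, so the cyclic subgroups of order d number (#elements of order d)/φ(d).
Cyclic subgroups by order — order 1: 1; order 2: 3; order 3: 1.
Total: 5.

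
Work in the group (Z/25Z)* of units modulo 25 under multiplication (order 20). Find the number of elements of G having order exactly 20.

The elements of order 20 are: 2, 3, 8, 12, 13, 17, 22, 23.
That's 8.

8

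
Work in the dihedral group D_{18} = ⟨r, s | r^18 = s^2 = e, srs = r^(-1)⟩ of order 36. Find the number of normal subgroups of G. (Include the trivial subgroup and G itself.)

9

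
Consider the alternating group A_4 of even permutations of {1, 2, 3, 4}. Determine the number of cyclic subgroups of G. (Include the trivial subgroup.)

8

A cyclic subgroup of order d is generated by each of its φ(d) elements of order d, so the cyclic subgroups of order d number (#elements of order d)/φ(d).
Cyclic subgroups by order — order 1: 1; order 2: 3; order 3: 4.
Total: 8.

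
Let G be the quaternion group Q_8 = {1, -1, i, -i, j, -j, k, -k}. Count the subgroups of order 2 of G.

1

|G| = 8 and 2 | 8, so subgroups of order 2 are possible by Lagrange.
The subgroups of order 2 are: {1, -1}.
So G has 1 subgroup of order 2.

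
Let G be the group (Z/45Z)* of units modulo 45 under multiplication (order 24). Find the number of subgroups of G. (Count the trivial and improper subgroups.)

|G| = 24, so by Lagrange every subgroup order divides 24. Divisors: 1, 2, 3, 4, 6, 8, 12, 24.
Subgroups by order — order 1: 1; order 2: 3; order 3: 1; order 4: 3; order 6: 3; order 8: 1; order 12: 3; order 24: 1.
Total: 1 + 3 + 1 + 3 + 3 + 1 + 3 + 1 = 16.

16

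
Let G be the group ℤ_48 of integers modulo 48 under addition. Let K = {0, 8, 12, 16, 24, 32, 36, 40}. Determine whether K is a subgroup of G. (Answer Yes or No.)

Closure fails: 32 + 36 = 20 ∉ K. So K is not a subgroup.

No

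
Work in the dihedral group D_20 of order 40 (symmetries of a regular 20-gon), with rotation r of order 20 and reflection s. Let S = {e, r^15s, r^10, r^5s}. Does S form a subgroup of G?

Yes

|S| = 4 divides |G| = 40, consistent with Lagrange.
S contains the identity, every element's inverse is in S, and S is closed under ·: it is a subgroup.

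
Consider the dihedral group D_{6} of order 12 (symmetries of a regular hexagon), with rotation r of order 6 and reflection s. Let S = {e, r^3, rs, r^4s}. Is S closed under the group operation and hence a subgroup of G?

Yes

|S| = 4 divides |G| = 12, consistent with Lagrange.
S contains the identity, every element's inverse is in S, and S is closed under ·: it is a subgroup.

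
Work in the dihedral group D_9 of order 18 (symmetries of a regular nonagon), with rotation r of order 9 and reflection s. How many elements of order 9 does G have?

The elements of order 9 are: r, r^2, r^4, r^5, r^7, r^8.
That's 6.

6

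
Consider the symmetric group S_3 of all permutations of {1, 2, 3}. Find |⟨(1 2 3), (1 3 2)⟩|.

|⟨(1 2 3)⟩| = 3 and |⟨(1 3 2)⟩| = 3, so |H| is a multiple of lcm(3, 3) = 3 and divides |G| = 6.
Closing under the operation: H = {e, (1 2 3), (1 3 2)}, so |H| = 3.

3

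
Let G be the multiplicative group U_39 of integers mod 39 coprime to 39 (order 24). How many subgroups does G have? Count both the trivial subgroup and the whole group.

16

|G| = 24, so by Lagrange every subgroup order divides 24. Divisors: 1, 2, 3, 4, 6, 8, 12, 24.
Subgroups by order — order 1: 1; order 2: 3; order 3: 1; order 4: 3; order 6: 3; order 8: 1; order 12: 3; order 24: 1.
Total: 1 + 3 + 1 + 3 + 3 + 1 + 3 + 1 = 16.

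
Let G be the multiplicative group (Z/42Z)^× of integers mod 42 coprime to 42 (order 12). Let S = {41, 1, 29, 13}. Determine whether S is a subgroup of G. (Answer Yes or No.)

|S| = 4 divides |G| = 12, consistent with Lagrange.
S contains the identity, every element's inverse is in S, and S is closed under ·: it is a subgroup.

Yes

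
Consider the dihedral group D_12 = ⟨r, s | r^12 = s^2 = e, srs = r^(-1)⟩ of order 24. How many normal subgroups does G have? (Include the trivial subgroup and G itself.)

G has 34 subgroups. Checking conjugation-invariance by order — order 1: 1/1 normal; order 2: 1/13 normal; order 3: 1/1 normal; order 4: 1/7 normal; order 6: 1/5 normal; order 8: 0/3 normal; order 12: 3/3 normal; order 24: 1/1 normal.
Total normal subgroups: 9.

9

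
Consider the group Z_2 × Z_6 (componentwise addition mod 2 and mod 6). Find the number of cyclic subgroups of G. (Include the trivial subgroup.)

Group the elements of G by the cyclic subgroup they generate; each cyclic subgroup of order d accounts for φ(d) elements.
Cyclic subgroups by order — order 1: 1; order 2: 3; order 3: 1; order 6: 3.
Total: 8.

8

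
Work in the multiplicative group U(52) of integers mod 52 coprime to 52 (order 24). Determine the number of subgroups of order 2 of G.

3

|G| = 24 and 2 | 24, so subgroups of order 2 are possible by Lagrange.
The subgroups of order 2 are: {1, 25}; {1, 27}; {1, 51}.
So G has 3 subgroups of order 2.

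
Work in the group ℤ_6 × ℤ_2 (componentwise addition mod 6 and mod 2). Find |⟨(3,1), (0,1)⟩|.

|⟨(3,1)⟩| = 2 and |⟨(0,1)⟩| = 2, so |H| is a multiple of lcm(2, 2) = 2 and divides |G| = 12.
Closing under the operation: H = {(0,0), (0,1), (3,0), (3,1)}, so |H| = 4.

4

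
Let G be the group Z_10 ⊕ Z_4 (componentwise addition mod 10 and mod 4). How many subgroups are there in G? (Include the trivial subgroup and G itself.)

16

|G| = 40, so by Lagrange every subgroup order divides 40. Divisors: 1, 2, 4, 5, 8, 10, 20, 40.
Subgroups by order — order 1: 1; order 2: 3; order 4: 3; order 5: 1; order 8: 1; order 10: 3; order 20: 3; order 40: 1.
Total: 1 + 3 + 3 + 1 + 1 + 3 + 3 + 1 = 16.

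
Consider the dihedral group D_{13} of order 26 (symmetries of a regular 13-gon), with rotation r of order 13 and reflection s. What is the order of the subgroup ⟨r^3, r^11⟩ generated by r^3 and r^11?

|⟨r^3⟩| = 13 and |⟨r^11⟩| = 13, so |H| is a multiple of lcm(13, 13) = 13 and divides |G| = 26.
Closing under the operation: H = {e, r, r^2, r^3, r^4, r^5, r^6, r^7, r^8, r^9, r^10, r^11, r^12}, so |H| = 13.

13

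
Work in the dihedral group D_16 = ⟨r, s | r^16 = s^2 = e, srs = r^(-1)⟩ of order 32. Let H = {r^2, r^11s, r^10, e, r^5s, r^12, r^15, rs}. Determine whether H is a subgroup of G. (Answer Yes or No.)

No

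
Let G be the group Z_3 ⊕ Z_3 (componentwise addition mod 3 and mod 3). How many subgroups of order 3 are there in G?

|G| = 9 and 3 | 9, so subgroups of order 3 are possible by Lagrange.
The subgroups of order 3 are: {(0,0), (0,1), (0,2)}; {(0,0), (1,0), (2,0)}; {(0,0), (1,1), (2,2)}; {(0,0), (1,2), (2,1)}.
So G has 4 subgroups of order 3.

4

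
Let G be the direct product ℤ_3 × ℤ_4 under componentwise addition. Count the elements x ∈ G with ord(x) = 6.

An element (a,b) has order lcm(ord(a), ord(b)); count pairs with lcm equal to 6.
Enumerating gives 2 such elements.

2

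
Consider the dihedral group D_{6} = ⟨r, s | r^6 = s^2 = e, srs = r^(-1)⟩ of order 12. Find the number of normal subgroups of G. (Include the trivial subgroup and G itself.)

7

G has 16 subgroups. Checking conjugation-invariance by order — order 1: 1/1 normal; order 2: 1/7 normal; order 3: 1/1 normal; order 4: 0/3 normal; order 6: 3/3 normal; order 12: 1/1 normal.
Total normal subgroups: 7.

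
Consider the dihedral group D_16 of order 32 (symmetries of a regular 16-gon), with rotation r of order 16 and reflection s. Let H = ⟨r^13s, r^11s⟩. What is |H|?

16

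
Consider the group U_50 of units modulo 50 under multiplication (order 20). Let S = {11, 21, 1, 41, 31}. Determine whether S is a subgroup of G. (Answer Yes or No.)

Yes

|S| = 5 divides |G| = 20, consistent with Lagrange.
S contains the identity, every element's inverse is in S, and S is closed under ·: it is a subgroup.
In fact S = ⟨21⟩.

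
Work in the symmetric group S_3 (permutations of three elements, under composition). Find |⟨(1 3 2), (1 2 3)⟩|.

3

|⟨(1 3 2)⟩| = 3 and |⟨(1 2 3)⟩| = 3, so |H| is a multiple of lcm(3, 3) = 3 and divides |G| = 6.
Closing under the operation: H = {e, (1 2 3), (1 3 2)}, so |H| = 3.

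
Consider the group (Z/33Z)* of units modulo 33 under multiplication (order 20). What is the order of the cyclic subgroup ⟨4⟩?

Compute successive powers of 4 mod 33: 4, 16, 31, 25, 1; 4^5 ≡ 1 (mod 33).
So |⟨4⟩| = 5.

5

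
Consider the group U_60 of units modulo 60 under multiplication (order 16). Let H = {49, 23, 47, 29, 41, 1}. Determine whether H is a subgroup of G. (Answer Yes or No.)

|H| = 6 does not divide |G| = 16, so by Lagrange H is not a subgroup.

No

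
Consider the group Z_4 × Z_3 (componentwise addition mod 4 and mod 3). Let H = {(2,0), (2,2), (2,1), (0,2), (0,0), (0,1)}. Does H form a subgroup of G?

|H| = 6 divides |G| = 12, consistent with Lagrange.
H contains the identity, every element's inverse is in H, and H is closed under +: it is a subgroup.
In fact H = ⟨(2,2)⟩.

Yes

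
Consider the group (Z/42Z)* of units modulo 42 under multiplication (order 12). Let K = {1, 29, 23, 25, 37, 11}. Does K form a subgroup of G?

|K| = 6 divides |G| = 12, consistent with Lagrange.
K contains the identity, every element's inverse is in K, and K is closed under ·: it is a subgroup.
In fact K = ⟨23⟩.

Yes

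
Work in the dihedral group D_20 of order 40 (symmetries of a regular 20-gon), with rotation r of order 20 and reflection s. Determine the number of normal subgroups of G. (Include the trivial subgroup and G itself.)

G has 48 subgroups. Checking conjugation-invariance by order — order 1: 1/1 normal; order 2: 1/21 normal; order 4: 1/11 normal; order 5: 1/1 normal; order 8: 0/5 normal; order 10: 1/5 normal; order 20: 3/3 normal; order 40: 1/1 normal.
Total normal subgroups: 9.

9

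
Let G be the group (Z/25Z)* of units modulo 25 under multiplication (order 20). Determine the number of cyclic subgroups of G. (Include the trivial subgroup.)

6

Each element a generates a cyclic subgroup ⟨a⟩; distinct elements may generate the same one (a cyclic group of order d has φ(d) generators).
Cyclic subgroups by order — order 1: 1; order 2: 1; order 4: 1; order 5: 1; order 10: 1; order 20: 1.
Total: 6.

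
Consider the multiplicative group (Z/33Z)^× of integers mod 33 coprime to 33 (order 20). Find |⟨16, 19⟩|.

10

|⟨16⟩| = 5 and |⟨19⟩| = 10, so |H| is a multiple of lcm(5, 10) = 10 and divides |G| = 20.
Closing under the operation: H = {1, 4, 7, 10, 13, 16, 19, 25, 28, 31}, so |H| = 10.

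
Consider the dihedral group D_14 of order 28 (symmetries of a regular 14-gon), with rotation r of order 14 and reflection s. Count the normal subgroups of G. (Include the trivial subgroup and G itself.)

G has 28 subgroups. Checking conjugation-invariance by order — order 1: 1/1 normal; order 2: 1/15 normal; order 4: 0/7 normal; order 7: 1/1 normal; order 14: 3/3 normal; order 28: 1/1 normal.
Total normal subgroups: 7.

7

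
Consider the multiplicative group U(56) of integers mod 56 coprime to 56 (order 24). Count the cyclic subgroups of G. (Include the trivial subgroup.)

Group the elements of G by the cyclic subgroup they generate; each cyclic subgroup of order d accounts for φ(d) elements.
Cyclic subgroups by order — order 1: 1; order 2: 7; order 3: 1; order 6: 7.
Total: 16.

16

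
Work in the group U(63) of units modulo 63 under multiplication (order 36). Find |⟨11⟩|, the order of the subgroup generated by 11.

Compute successive powers of 11 mod 63: 11, 58, 8, 25, 23, 1; 11^6 ≡ 1 (mod 63).
So |⟨11⟩| = 6.

6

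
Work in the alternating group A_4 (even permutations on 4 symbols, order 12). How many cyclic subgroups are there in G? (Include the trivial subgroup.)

8

Group the elements of G by the cyclic subgroup they generate; each cyclic subgroup of order d accounts for φ(d) elements.
Cyclic subgroups by order — order 1: 1; order 2: 3; order 3: 4.
Total: 8.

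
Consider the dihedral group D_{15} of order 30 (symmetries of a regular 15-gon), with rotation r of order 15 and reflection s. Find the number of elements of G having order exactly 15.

The elements of order 15 are: r, r^2, r^4, r^7, r^8, r^11, r^13, r^14.
That's 8.

8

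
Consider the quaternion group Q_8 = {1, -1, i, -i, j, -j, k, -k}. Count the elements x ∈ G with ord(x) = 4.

The elements of order 4 are: i, -i, j, -j, k, -k.
That's 6.

6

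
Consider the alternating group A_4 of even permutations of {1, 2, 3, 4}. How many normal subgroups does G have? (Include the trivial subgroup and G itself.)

G has 10 subgroups. Checking conjugation-invariance by order — order 1: 1/1 normal; order 2: 0/3 normal; order 3: 0/4 normal; order 4: 1/1 normal; order 12: 1/1 normal.
Total normal subgroups: 3.

3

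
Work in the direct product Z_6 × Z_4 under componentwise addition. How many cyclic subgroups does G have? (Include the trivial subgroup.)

12

Group the elements of G by the cyclic subgroup they generate; each cyclic subgroup of order d accounts for φ(d) elements.
Cyclic subgroups by order — order 1: 1; order 2: 3; order 3: 1; order 4: 2; order 6: 3; order 12: 2.
Total: 12.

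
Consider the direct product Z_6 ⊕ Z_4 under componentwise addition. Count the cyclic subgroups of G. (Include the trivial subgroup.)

12

A cyclic subgroup of order d is generated by each of its φ(d) elements of order d, so the cyclic subgroups of order d number (#elements of order d)/φ(d).
Cyclic subgroups by order — order 1: 1; order 2: 3; order 3: 1; order 4: 2; order 6: 3; order 12: 2.
Total: 12.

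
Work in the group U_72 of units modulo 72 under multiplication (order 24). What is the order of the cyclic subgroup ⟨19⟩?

Compute successive powers of 19 mod 72: 19, 1; 19^2 ≡ 1 (mod 72).
So |⟨19⟩| = 2.

2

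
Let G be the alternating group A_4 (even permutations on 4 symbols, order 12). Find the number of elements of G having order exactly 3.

8

The elements of order 3 are: (2 3 4), (2 4 3), (1 2 3), (1 2 4), (1 3 2), (1 3 4), (1 4 2), (1 4 3).
That's 8.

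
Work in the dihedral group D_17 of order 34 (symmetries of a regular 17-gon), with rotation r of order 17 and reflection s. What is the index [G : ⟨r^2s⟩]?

|⟨r^2s⟩| = 2 and |G| = 34.
By Lagrange, [G : H] = |G|/|H| = 34/2 = 17.

17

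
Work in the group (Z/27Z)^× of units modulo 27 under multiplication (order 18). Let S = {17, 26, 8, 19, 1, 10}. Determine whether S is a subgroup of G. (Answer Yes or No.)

Yes

|S| = 6 divides |G| = 18, consistent with Lagrange.
S contains the identity, every element's inverse is in S, and S is closed under ·: it is a subgroup.
In fact S = ⟨17⟩.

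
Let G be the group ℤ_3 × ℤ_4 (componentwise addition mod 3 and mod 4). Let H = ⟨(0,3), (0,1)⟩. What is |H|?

4

|⟨(0,3)⟩| = 4 and |⟨(0,1)⟩| = 4, so |H| is a multiple of lcm(4, 4) = 4 and divides |G| = 12.
Closing under the operation: H = {(0,0), (0,1), (0,2), (0,3)}, so |H| = 4.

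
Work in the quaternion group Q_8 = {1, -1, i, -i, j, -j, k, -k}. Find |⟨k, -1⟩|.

|⟨k⟩| = 4 and |⟨-1⟩| = 2, so |H| is a multiple of lcm(4, 2) = 4 and divides |G| = 8.
Closing under the operation: H = {1, -1, k, -k}, so |H| = 4.

4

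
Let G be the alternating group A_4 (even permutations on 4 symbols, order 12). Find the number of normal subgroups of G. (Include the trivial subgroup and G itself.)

3

G has 10 subgroups. Checking conjugation-invariance by order — order 1: 1/1 normal; order 2: 0/3 normal; order 3: 0/4 normal; order 4: 1/1 normal; order 12: 1/1 normal.
Total normal subgroups: 3.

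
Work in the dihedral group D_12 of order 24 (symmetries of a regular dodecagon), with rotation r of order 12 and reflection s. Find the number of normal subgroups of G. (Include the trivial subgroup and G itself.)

9

G has 34 subgroups. Checking conjugation-invariance by order — order 1: 1/1 normal; order 2: 1/13 normal; order 3: 1/1 normal; order 4: 1/7 normal; order 6: 1/5 normal; order 8: 0/3 normal; order 12: 3/3 normal; order 24: 1/1 normal.
Total normal subgroups: 9.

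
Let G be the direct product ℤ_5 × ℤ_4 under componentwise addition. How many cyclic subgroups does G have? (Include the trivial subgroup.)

6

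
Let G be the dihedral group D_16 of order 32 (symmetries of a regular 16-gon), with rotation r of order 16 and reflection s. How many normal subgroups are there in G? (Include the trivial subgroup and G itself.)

8

G has 36 subgroups. Checking conjugation-invariance by order — order 1: 1/1 normal; order 2: 1/17 normal; order 4: 1/9 normal; order 8: 1/5 normal; order 16: 3/3 normal; order 32: 1/1 normal.
Total normal subgroups: 8.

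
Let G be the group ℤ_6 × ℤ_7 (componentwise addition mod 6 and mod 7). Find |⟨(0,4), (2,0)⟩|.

|⟨(0,4)⟩| = 7 and |⟨(2,0)⟩| = 3, so |H| is a multiple of lcm(7, 3) = 21 and divides |G| = 42.
Closing under the operation: H = {(0,0), (0,1), (0,2), (0,3), (0,4), (0,5), (0,6), (2,0), (2,1), (2,2), (2,3), (2,4), (2,5), (2,6), (4,0), (4,1), (4,2), (4,3), (4,4), (4,5), (4,6)}, so |H| = 21.

21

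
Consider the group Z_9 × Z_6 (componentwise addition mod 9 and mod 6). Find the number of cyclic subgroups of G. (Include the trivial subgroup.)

16

Group the elements of G by the cyclic subgroup they generate; each cyclic subgroup of order d accounts for φ(d) elements.
Cyclic subgroups by order — order 1: 1; order 2: 1; order 3: 4; order 6: 4; order 9: 3; order 18: 3.
Total: 16.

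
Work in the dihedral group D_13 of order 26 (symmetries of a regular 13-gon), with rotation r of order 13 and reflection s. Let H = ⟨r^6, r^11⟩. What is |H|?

|⟨r^6⟩| = 13 and |⟨r^11⟩| = 13, so |H| is a multiple of lcm(13, 13) = 13 and divides |G| = 26.
Closing under the operation: H = {e, r, r^2, r^3, r^4, r^5, r^6, r^7, r^8, r^9, r^10, r^11, r^12}, so |H| = 13.

13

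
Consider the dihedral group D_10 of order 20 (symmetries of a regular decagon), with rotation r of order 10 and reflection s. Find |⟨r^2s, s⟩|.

|⟨r^2s⟩| = 2 and |⟨s⟩| = 2, so |H| is a multiple of lcm(2, 2) = 2 and divides |G| = 20.
Closing under the operation: H = {e, r^2, r^4, r^6, r^8, s, r^2s, r^4s, r^6s, r^8s}, so |H| = 10.

10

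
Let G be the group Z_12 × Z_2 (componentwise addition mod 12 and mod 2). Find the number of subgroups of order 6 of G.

3

|G| = 24 and 6 | 24, so subgroups of order 6 are possible by Lagrange.
The subgroups of order 6 are: {(0,0), (0,1), (4,0), (4,1), (8,0), (8,1)}; {(0,0), (2,0), (4,0), (6,0), (8,0), (10,0)}; {(0,0), (2,1), (4,0), (6,1), (8,0), (10,1)}.
So G has 3 subgroups of order 6.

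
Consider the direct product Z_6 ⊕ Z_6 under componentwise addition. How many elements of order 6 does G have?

24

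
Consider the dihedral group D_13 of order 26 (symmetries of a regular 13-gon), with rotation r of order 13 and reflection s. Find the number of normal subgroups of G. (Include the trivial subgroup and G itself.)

3

G has 16 subgroups. Checking conjugation-invariance by order — order 1: 1/1 normal; order 2: 0/13 normal; order 13: 1/1 normal; order 26: 1/1 normal.
Total normal subgroups: 3.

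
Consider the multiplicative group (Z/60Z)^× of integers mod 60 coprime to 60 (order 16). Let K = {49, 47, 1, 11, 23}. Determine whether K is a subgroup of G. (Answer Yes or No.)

No

|K| = 5 does not divide |G| = 16, so by Lagrange K is not a subgroup.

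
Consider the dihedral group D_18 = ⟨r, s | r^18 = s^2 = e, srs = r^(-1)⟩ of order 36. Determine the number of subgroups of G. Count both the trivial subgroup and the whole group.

45

|G| = 36, so by Lagrange every subgroup order divides 36. Divisors: 1, 2, 3, 4, 6, 9, 12, 18, 36.
Subgroups by order — order 1: 1; order 2: 19; order 3: 1; order 4: 9; order 6: 7; order 9: 1; order 12: 3; order 18: 3; order 36: 1.
Total: 1 + 19 + 1 + 9 + 7 + 1 + 3 + 3 + 1 = 45.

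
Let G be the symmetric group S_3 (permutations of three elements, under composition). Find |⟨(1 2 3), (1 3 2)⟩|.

3

|⟨(1 2 3)⟩| = 3 and |⟨(1 3 2)⟩| = 3, so |H| is a multiple of lcm(3, 3) = 3 and divides |G| = 6.
Closing under the operation: H = {e, (1 2 3), (1 3 2)}, so |H| = 3.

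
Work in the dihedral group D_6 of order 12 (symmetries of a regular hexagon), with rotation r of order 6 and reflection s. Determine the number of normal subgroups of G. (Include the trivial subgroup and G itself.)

G has 16 subgroups. Checking conjugation-invariance by order — order 1: 1/1 normal; order 2: 1/7 normal; order 3: 1/1 normal; order 4: 0/3 normal; order 6: 3/3 normal; order 12: 1/1 normal.
Total normal subgroups: 7.

7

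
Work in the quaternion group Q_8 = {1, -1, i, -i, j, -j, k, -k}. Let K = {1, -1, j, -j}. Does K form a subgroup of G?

|K| = 4 divides |G| = 8, consistent with Lagrange.
K contains the identity, every element's inverse is in K, and K is closed under ·: it is a subgroup.
In fact K = ⟨j⟩.

Yes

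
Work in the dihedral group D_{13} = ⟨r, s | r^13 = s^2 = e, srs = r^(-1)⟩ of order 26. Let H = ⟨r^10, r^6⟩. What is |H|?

13

|⟨r^10⟩| = 13 and |⟨r^6⟩| = 13, so |H| is a multiple of lcm(13, 13) = 13 and divides |G| = 26.
Closing under the operation: H = {e, r, r^2, r^3, r^4, r^5, r^6, r^7, r^8, r^9, r^10, r^11, r^12}, so |H| = 13.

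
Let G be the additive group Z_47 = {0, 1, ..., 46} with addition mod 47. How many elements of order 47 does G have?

46

In a cyclic group of order 47, the number of elements of order d (for d | 47) is φ(d).
φ(47) = 46.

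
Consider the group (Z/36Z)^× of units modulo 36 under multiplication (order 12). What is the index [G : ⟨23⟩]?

|⟨23⟩| = 6 and |G| = 12.
By Lagrange, [G : H] = |G|/|H| = 12/6 = 2.

2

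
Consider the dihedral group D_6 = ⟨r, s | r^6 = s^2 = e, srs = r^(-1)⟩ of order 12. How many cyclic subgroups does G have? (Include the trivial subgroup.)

10

Each element a generates a cyclic subgroup ⟨a⟩; distinct elements may generate the same one (a cyclic group of order d has φ(d) generators).
Cyclic subgroups by order — order 1: 1; order 2: 7; order 3: 1; order 6: 1.
Total: 10.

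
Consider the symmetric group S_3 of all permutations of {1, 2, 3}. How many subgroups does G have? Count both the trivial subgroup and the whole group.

|G| = 6, so by Lagrange every subgroup order divides 6. Divisors: 1, 2, 3, 6.
Subgroups by order — order 1: 1; order 2: 3; order 3: 1; order 6: 1.
Total: 1 + 3 + 1 + 1 = 6.

6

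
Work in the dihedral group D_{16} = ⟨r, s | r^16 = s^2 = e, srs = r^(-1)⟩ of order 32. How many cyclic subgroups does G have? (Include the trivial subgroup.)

21

A cyclic subgroup of order d is generated by each of its φ(d) elements of order d, so the cyclic subgroups of order d number (#elements of order d)/φ(d).
Cyclic subgroups by order — order 1: 1; order 2: 17; order 4: 1; order 8: 1; order 16: 1.
Total: 21.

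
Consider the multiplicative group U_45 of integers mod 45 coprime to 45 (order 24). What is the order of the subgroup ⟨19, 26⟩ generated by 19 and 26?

|⟨19⟩| = 2 and |⟨26⟩| = 2, so |H| is a multiple of lcm(2, 2) = 2 and divides |G| = 24.
Closing under the operation: H = {1, 19, 26, 44}, so |H| = 4.

4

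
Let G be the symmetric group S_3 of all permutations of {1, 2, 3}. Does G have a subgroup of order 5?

No

5 does not divide |G| = 6, so by Lagrange no subgroup of order 5 exists.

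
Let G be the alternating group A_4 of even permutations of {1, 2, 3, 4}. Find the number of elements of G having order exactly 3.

The elements of order 3 are: (2 3 4), (2 4 3), (1 2 3), (1 2 4), (1 3 2), (1 3 4), (1 4 2), (1 4 3).
That's 8.

8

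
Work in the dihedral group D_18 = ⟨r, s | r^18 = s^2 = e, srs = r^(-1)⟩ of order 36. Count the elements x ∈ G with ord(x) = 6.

2

The elements of order 6 are: r^3, r^15.
That's 2.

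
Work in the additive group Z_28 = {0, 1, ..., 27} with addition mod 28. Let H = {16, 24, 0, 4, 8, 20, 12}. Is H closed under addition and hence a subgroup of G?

|H| = 7 divides |G| = 28, consistent with Lagrange.
H contains the identity, every element's inverse is in H, and H is closed under +: it is a subgroup.
In fact H = ⟨16⟩.

Yes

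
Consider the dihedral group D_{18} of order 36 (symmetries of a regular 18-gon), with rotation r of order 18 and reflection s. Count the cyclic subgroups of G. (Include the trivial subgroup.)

Group the elements of G by the cyclic subgroup they generate; each cyclic subgroup of order d accounts for φ(d) elements.
Cyclic subgroups by order — order 1: 1; order 2: 19; order 3: 1; order 6: 1; order 9: 1; order 18: 1.
Total: 24.

24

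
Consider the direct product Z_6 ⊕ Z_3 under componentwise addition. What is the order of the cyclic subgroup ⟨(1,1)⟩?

The order of (1,1) in Z_6 × Z_3 is lcm(ord(1) in Z_6, ord(1) in Z_3).
ord(1) = 6 and ord(1) = 3, so |⟨(1,1)⟩| = lcm(6, 3) = 6.

6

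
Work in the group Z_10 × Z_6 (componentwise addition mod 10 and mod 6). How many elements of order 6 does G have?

6

An element (a,b) has order lcm(ord(a), ord(b)); count pairs with lcm equal to 6.
Enumerating gives 6 such elements.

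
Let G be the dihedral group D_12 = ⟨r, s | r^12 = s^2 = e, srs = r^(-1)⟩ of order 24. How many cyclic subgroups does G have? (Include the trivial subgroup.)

Group the elements of G by the cyclic subgroup they generate; each cyclic subgroup of order d accounts for φ(d) elements.
Cyclic subgroups by order — order 1: 1; order 2: 13; order 3: 1; order 4: 1; order 6: 1; order 12: 1.
Total: 18.

18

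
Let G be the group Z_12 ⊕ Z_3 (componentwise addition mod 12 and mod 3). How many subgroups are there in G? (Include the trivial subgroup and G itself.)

|G| = 36, so by Lagrange every subgroup order divides 36. Divisors: 1, 2, 3, 4, 6, 9, 12, 18, 36.
Subgroups by order — order 1: 1; order 2: 1; order 3: 4; order 4: 1; order 6: 4; order 9: 1; order 12: 4; order 18: 1; order 36: 1.
Total: 1 + 1 + 4 + 1 + 4 + 1 + 4 + 1 + 1 = 18.

18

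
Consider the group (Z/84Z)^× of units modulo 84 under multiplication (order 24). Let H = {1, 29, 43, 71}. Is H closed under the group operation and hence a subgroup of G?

Yes

|H| = 4 divides |G| = 24, consistent with Lagrange.
H contains the identity, every element's inverse is in H, and H is closed under ·: it is a subgroup.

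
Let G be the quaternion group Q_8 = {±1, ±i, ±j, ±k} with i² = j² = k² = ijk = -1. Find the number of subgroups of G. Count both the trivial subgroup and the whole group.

6

|G| = 8, so by Lagrange every subgroup order divides 8. Divisors: 1, 2, 4, 8.
Subgroups by order — order 1: 1; order 2: 1; order 4: 3; order 8: 1.
Total: 1 + 1 + 3 + 1 = 6.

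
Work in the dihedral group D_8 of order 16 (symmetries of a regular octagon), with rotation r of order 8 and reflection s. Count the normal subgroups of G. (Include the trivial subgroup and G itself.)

7

G has 19 subgroups. Checking conjugation-invariance by order — order 1: 1/1 normal; order 2: 1/9 normal; order 4: 1/5 normal; order 8: 3/3 normal; order 16: 1/1 normal.
Total normal subgroups: 7.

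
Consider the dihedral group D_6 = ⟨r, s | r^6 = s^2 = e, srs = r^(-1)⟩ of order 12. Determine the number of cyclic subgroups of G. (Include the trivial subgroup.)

10

A cyclic subgroup of order d is generated by each of its φ(d) elements of order d, so the cyclic subgroups of order d number (#elements of order d)/φ(d).
Cyclic subgroups by order — order 1: 1; order 2: 7; order 3: 1; order 6: 1.
Total: 10.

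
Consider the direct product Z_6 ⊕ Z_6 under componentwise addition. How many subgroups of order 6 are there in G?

|G| = 36 and 6 | 36, so subgroups of order 6 are possible by Lagrange.
The subgroups of order 6 are: {(0,0), (0,1), (0,2), (0,3), (0,4), (0,5)}; {(0,0), (0,2), (0,4), (3,0), (3,2), (3,4)}; {(0,0), (0,2), (0,4), (3,1), (3,3), (3,5)}; {(0,0), (0,3), (2,0), (2,3), (4,0), (4,3)}; … (12 in all).
So G has 12 subgroups of order 6.

12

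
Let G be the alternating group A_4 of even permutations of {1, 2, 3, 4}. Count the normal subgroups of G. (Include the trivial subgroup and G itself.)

3

G has 10 subgroups. Checking conjugation-invariance by order — order 1: 1/1 normal; order 2: 0/3 normal; order 3: 0/4 normal; order 4: 1/1 normal; order 12: 1/1 normal.
Total normal subgroups: 3.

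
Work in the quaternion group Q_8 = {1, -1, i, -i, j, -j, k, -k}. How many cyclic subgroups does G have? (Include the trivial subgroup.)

Group the elements of G by the cyclic subgroup they generate; each cyclic subgroup of order d accounts for φ(d) elements.
Cyclic subgroups by order — order 1: 1; order 2: 1; order 4: 3.
Total: 5.

5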